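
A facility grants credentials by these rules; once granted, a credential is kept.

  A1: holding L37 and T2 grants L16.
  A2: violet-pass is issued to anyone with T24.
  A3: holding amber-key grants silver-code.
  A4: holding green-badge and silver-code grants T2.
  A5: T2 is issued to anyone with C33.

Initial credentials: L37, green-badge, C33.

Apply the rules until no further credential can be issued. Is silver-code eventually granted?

silver-code would need amber-key (A3), but amber-key is never granted.

No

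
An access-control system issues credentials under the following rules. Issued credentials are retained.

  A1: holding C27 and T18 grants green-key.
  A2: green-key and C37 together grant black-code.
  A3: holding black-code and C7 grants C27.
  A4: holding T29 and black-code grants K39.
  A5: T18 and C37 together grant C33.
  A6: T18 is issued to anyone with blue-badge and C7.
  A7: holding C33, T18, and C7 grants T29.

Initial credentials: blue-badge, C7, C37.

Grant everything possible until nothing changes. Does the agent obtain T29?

Yes

Holding blue-badge and C7 grants T18 (A6).
Holding T18 and C37 grants C33 (A5).
Holding C33, T18, and C7 grants T29 (A7).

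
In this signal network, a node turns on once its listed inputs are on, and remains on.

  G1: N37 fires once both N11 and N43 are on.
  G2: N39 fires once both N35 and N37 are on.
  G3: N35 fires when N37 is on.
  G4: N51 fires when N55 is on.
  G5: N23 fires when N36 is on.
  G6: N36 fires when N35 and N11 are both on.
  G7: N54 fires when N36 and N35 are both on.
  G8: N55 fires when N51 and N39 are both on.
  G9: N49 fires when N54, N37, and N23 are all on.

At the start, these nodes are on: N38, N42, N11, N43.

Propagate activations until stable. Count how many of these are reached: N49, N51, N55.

N11 and N43 are on, so N37 fires (G1).
N37 is on, so N35 fires (G3).
G6: N35 and N11 on → N36 on.
G5: N36 on → N23 on.
N36 and N35 are on, so N54 fires (G7).
N54, N37, and N23 are on, so N49 fires (G9).
N49: reached.
N51 would need N55 (G4), but N55 never turns on.
N55 would need N51 and N39 (G8), but N51 never turns on.
Reached: N49 — 1 of the 3.

1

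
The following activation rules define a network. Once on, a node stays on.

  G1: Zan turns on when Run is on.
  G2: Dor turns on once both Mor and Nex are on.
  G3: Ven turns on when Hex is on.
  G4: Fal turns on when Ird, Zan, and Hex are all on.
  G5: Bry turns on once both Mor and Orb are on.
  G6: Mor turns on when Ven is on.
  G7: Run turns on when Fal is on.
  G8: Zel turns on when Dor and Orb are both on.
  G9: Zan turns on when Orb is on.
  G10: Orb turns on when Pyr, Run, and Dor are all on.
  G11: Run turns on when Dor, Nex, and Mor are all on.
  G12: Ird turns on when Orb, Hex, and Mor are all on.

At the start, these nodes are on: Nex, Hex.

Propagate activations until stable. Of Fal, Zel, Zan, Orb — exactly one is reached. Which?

G3: Hex on → Ven on.
G6: Ven on → Mor on.
Mor and Nex are on, so Dor turns on (G2).
G11: Dor, Nex, and Mor on → Run on.
Run is on, so Zan turns on (G1).
Zel would need Dor and Orb (G8), but Orb never turns on. Orb would need Pyr, Run, and Dor (G10), but Pyr never turns on. Fal would need Ird, Zan, and Hex (G4), but Ird never turns on.

Zan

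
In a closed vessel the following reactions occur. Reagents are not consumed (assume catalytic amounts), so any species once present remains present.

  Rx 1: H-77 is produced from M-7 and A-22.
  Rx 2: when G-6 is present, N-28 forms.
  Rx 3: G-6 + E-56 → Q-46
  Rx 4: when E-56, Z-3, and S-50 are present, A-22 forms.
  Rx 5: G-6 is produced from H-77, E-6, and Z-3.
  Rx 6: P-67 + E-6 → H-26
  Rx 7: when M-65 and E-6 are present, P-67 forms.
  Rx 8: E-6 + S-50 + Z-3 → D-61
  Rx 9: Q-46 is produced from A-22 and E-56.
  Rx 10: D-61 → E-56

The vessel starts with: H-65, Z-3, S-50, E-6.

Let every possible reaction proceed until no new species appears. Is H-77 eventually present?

H-77 would need M-7 and A-22 (Rx 1), but M-7 never forms.

No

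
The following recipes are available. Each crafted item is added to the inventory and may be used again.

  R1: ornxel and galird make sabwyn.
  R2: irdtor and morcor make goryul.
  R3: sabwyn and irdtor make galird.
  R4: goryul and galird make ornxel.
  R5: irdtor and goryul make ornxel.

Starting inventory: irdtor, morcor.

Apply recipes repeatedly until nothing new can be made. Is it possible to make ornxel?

Yes

Using R2, irdtor and morcor make goryul.
Using R5, irdtor and goryul make ornxel.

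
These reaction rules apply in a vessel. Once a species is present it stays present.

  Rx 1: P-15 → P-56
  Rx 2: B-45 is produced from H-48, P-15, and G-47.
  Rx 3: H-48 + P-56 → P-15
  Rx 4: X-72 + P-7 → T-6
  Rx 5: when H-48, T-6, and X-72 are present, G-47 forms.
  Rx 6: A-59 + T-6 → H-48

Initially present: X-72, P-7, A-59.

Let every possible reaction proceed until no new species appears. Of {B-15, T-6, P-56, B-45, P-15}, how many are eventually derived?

X-72 and P-7 present → T-6 forms (Rx 4).
No rule produces B-15, and it is not given.
T-6: reached.
P-56 would need P-15 (Rx 1), but P-15 never forms.
B-45 would need H-48, P-15, and G-47 (Rx 2), but P-15 never forms.
P-15 would need H-48 and P-56 (Rx 3), but P-56 never forms.
Reached: T-6 — 1 of the 5.

1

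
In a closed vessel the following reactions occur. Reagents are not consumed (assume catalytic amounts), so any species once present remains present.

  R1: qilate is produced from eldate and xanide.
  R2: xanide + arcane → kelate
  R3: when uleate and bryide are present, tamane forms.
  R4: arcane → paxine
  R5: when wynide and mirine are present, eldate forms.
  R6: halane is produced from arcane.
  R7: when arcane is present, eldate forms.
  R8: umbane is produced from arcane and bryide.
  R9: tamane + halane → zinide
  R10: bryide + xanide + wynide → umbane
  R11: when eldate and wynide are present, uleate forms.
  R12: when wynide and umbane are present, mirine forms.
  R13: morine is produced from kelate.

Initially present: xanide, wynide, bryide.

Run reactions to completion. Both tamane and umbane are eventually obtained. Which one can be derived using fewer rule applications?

umbane: bryide, xanide, and wynide present → umbane forms (R10). [1 rule application]
tamane: bryide, xanide, and wynide present → umbane forms (R10). wynide and umbane present → mirine forms (R12). wynide and mirine present → eldate forms (R5). eldate and wynide present → uleate forms (R11). uleate and bryide present → tamane forms (R3). [5 rule applications]
umbane needs fewer.

umbane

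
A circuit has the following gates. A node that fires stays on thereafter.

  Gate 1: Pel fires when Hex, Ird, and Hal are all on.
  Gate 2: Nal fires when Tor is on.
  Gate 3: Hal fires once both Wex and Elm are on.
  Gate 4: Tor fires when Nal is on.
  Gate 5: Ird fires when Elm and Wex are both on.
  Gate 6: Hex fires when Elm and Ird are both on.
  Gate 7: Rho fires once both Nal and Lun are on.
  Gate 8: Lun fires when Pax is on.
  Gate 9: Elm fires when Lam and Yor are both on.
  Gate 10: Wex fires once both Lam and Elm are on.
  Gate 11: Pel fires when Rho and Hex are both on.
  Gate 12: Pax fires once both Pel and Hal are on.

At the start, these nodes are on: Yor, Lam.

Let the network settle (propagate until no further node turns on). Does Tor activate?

Tor would need Nal (Gate 4), but Nal never turns on.

No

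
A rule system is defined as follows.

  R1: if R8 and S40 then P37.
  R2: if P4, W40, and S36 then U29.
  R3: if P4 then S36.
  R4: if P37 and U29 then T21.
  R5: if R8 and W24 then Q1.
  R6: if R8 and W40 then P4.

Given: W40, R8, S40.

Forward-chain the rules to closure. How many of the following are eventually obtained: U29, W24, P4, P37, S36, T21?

5

From R8 and S40, R1 gives P37.
From R8 and W40, R6 gives P4.
P4 holds, so S36 follows (R3).
From P4, W40, and S36, R2 gives U29.
From P37 and U29, R4 gives T21.
U29: reached.
No rule produces W24, and it is not given.
P4: reached.
P37: reached.
S36: reached.
T21: reached.
Reached: U29, P4, P37, S36, and T21 — 5 of the 6.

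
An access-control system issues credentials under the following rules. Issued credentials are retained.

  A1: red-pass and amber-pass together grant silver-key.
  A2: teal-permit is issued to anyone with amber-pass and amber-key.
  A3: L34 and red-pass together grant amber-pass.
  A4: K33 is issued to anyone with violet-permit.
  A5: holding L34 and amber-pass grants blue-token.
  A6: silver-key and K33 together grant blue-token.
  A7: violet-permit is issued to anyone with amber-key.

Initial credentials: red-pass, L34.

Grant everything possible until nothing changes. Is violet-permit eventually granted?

violet-permit would need amber-key (A7), but amber-key is never granted.

No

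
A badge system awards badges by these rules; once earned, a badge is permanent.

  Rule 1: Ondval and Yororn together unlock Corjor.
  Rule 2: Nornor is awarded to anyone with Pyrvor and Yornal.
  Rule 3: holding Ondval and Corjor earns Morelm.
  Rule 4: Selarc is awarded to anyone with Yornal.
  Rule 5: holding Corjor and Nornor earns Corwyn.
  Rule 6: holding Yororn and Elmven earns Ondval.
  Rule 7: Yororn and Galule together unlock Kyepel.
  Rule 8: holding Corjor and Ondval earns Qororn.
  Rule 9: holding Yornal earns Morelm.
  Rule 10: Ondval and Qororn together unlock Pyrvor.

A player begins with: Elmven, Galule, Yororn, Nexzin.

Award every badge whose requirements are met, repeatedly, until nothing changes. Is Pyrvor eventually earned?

Yes

With Yororn and Elmven, Ondval is earned (Rule 6).
With Ondval and Yororn, Corjor is earned (Rule 1).
With Corjor and Ondval, Qororn is earned (Rule 8).
With Ondval and Qororn, Pyrvor is earned (Rule 10).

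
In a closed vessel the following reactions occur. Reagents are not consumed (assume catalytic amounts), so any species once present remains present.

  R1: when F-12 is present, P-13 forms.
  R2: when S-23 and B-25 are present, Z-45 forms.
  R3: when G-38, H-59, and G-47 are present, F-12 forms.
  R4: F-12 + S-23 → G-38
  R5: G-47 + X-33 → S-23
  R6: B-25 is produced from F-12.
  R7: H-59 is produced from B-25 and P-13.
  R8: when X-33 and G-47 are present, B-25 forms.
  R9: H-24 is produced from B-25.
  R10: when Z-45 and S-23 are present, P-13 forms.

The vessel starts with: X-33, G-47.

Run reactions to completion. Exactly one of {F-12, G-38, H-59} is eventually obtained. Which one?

X-33 and G-47 present → B-25 forms (R8).
G-47 and X-33 present → S-23 forms (R5).
S-23 and B-25 present → Z-45 forms (R2).
Z-45 and S-23 present → P-13 forms (R10).
B-25 and P-13 present → H-59 forms (R7).
F-12 would need G-38, H-59, and G-47 (R3), but G-38 never forms. G-38 would need F-12 and S-23 (R4), but F-12 never forms.

H-59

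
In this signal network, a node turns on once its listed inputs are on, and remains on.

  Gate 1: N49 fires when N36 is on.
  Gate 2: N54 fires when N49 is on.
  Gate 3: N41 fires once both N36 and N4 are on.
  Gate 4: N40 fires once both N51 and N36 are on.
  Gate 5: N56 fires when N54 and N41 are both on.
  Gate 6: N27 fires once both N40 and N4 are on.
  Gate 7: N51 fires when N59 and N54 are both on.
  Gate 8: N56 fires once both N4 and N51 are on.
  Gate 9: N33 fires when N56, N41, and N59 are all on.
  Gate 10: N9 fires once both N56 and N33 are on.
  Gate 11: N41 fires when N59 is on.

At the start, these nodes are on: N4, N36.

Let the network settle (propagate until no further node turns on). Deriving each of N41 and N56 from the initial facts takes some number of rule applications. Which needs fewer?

N41: Gate 3: N36 and N4 on → N41 on. [1 rule application]
N56: N36 and N4 are on, so N41 fires (Gate 3). N36 is on, so N49 fires (Gate 1). Gate 2: N49 on → N54 on. N54 and N41 are on, so N56 fires (Gate 5). [4 rule applications]
N41 needs fewer.

N41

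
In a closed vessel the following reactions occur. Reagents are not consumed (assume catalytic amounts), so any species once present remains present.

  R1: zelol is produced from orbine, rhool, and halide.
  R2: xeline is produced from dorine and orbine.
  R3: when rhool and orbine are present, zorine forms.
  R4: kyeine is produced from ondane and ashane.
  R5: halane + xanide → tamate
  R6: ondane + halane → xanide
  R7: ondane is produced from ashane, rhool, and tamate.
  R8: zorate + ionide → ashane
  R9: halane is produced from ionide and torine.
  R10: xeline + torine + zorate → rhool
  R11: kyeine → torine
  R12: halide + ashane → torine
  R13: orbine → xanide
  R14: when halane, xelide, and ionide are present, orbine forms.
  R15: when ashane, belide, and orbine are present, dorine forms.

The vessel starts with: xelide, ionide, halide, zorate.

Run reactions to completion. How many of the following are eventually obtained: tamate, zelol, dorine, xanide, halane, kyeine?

3

zorate and ionide present → ashane forms (R8).
halide and ashane present → torine forms (R12).
ionide and torine present → halane forms (R9).
halane, xelide, and ionide present → orbine forms (R14).
orbine present → xanide forms (R13).
halane and xanide present → tamate forms (R5).
tamate: reached.
zelol would need orbine, rhool, and halide (R1), but rhool never forms.
dorine would need ashane, belide, and orbine (R15), but belide never forms.
xanide: reached.
halane: reached.
kyeine would need ondane and ashane (R4), but ondane never forms.
Reached: tamate, xanide, and halane — 3 of the 6.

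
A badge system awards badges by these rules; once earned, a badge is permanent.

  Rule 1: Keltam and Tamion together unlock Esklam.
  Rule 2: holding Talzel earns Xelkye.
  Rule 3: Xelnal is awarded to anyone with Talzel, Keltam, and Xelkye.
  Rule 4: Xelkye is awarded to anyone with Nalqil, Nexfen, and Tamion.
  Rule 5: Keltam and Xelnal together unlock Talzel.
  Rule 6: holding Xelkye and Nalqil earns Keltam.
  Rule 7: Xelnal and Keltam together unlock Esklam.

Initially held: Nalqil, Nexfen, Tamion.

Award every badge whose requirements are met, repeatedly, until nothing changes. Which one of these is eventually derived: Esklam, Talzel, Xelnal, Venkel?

With Nalqil, Nexfen, and Tamion, Xelkye is earned (Rule 4).
With Xelkye and Nalqil, Keltam is earned (Rule 6).
With Keltam and Tamion, Esklam is earned (Rule 1).
No rule produces Venkel, and it is not given. Xelnal would need Talzel, Keltam, and Xelkye (Rule 3), but Talzel is never earned. Talzel would need Keltam and Xelnal (Rule 5), but Xelnal is never earned.

Esklam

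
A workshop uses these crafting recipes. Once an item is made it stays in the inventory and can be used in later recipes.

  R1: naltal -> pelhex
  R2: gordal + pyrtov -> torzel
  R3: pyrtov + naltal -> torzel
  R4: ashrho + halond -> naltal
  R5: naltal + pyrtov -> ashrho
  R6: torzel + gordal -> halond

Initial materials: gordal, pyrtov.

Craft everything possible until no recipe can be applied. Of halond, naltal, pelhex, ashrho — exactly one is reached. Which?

Using R2, gordal and pyrtov make torzel.
torzel + gordal -> halond (R6).
ashrho would need naltal and pyrtov (R5), but naltal is never obtained. pelhex would need naltal (R1), but naltal is never obtained. naltal would need ashrho and halond (R4), but ashrho is never obtained.

halond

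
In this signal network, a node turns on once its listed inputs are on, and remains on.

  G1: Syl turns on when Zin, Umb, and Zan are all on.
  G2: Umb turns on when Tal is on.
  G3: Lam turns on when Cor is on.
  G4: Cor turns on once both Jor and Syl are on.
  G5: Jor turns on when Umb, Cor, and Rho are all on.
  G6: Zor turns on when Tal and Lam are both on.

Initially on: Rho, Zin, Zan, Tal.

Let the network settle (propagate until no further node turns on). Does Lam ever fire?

No

Lam would need Cor (G3), but Cor never turns on.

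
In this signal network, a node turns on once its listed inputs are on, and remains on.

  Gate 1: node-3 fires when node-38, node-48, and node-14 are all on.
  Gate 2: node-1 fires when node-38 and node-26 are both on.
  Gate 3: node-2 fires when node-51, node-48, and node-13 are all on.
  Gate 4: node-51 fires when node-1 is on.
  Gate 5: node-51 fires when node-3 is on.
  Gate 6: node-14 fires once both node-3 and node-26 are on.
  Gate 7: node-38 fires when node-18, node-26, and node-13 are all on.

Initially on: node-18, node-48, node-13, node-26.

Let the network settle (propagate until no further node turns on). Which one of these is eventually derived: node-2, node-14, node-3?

node-2

Gate 7: node-18, node-26, and node-13 on → node-38 on.
node-38 and node-26 are on, so node-1 fires (Gate 2).
node-1 is on, so node-51 fires (Gate 4).
node-51, node-48, and node-13 are on, so node-2 fires (Gate 3).
node-3 would need node-38, node-48, and node-14 (Gate 1), but node-14 never turns on. node-14 would need node-3 and node-26 (Gate 6), but node-3 never turns on.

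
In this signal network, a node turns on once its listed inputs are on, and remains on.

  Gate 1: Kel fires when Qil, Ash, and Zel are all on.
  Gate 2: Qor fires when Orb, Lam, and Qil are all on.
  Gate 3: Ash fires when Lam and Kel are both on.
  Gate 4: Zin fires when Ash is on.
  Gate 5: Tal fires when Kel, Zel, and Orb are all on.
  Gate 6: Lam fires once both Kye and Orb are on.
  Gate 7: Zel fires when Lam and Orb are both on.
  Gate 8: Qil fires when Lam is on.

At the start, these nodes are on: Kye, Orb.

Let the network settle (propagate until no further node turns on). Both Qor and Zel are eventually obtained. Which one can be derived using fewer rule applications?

Zel: Kye and Orb are on, so Lam fires (Gate 6). Lam and Orb are on, so Zel fires (Gate 7). [2 rule applications]
Qor: Gate 6: Kye and Orb on → Lam on. Lam is on, so Qil fires (Gate 8). Gate 2: Orb, Lam, and Qil on → Qor on. [3 rule applications]
Zel needs fewer.

Zel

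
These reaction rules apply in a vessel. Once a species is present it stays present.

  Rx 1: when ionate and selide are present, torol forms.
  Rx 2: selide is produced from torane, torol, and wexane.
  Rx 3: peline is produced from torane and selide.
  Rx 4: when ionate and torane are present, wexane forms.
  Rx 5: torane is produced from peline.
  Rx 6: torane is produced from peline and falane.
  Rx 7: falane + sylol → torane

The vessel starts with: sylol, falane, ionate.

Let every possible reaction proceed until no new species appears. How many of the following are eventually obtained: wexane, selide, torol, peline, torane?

falane and sylol present → torane forms (Rx 7).
ionate and torane present → wexane forms (Rx 4).
wexane: reached.
selide would need torane, torol, and wexane (Rx 2), but torol never forms.
torol would need ionate and selide (Rx 1), but selide never forms.
peline would need torane and selide (Rx 3), but selide never forms.
torane: reached.
Reached: wexane and torane — 2 of the 5.

2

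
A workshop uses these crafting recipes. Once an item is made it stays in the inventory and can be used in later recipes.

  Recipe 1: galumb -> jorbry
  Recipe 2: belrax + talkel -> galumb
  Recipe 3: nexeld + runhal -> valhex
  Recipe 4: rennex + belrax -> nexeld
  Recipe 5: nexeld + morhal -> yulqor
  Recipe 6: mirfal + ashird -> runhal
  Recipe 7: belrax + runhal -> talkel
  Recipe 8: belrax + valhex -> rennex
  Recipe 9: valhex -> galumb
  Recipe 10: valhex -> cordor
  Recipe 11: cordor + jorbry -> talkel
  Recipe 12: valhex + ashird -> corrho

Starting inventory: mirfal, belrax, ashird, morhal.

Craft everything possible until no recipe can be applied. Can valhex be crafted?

No

valhex would need nexeld and runhal (Recipe 3), but nexeld is never obtained.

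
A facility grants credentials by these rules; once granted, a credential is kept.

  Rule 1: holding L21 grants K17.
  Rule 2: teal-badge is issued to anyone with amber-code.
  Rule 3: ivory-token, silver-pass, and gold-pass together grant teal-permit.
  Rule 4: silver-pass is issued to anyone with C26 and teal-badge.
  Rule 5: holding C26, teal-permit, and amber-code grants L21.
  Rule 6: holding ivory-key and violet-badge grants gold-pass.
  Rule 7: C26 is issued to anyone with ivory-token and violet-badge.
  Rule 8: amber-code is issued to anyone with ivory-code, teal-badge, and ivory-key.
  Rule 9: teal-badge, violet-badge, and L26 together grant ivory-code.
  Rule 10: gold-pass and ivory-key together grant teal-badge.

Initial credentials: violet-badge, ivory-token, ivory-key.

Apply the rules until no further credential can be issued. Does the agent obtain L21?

No

L21 would need C26, teal-permit, and amber-code (Rule 5), but amber-code is never granted.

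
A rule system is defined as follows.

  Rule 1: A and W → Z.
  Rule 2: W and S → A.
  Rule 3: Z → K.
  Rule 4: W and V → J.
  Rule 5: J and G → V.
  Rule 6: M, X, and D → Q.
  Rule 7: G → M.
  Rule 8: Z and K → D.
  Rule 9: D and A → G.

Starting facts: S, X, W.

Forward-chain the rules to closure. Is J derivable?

No

J would need W and V (Rule 4), but V is never established.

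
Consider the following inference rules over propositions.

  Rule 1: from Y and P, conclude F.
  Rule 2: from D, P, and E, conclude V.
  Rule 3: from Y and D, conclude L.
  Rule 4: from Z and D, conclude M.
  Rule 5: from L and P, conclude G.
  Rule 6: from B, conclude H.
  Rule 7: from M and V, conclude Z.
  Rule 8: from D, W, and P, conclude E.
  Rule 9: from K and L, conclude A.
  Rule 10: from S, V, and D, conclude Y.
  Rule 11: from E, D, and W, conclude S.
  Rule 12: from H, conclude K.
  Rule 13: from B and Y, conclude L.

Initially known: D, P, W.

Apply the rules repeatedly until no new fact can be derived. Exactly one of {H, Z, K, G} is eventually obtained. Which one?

G

D, W, and P hold, so E follows (Rule 8).
From D, P, and E, Rule 2 gives V.
From E, D, and W, Rule 11 gives S.
S, V, and D hold, so Y follows (Rule 10).
From Y and D, Rule 3 gives L.
L and P hold, so G follows (Rule 5).
Z would need M and V (Rule 7), but M is never established. K would need H (Rule 12), but H is never established. H would need B (Rule 6), but B is never established.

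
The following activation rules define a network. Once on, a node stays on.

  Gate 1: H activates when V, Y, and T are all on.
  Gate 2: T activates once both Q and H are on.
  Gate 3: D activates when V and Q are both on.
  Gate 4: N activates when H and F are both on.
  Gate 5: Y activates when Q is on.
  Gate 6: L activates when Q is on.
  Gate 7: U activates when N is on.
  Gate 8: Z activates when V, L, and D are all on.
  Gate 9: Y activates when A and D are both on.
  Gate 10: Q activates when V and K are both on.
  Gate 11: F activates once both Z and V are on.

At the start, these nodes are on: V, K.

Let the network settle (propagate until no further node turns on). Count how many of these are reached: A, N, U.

0

No rule produces A, and it is not given.
N would need H and F (Gate 4), but H never turns on.
U would need N (Gate 7), but N never turns on.
None of the 3 are reached.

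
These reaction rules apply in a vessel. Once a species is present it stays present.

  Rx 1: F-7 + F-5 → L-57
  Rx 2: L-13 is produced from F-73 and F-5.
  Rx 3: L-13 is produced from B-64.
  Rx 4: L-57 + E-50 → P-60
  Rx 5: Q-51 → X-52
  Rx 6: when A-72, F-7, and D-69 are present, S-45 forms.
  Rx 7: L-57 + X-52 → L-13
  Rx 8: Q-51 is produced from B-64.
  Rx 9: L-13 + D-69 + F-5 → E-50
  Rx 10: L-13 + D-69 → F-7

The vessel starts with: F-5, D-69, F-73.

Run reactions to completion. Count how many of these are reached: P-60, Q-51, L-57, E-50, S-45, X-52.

F-73 and F-5 present → L-13 forms (Rx 2).
L-13, D-69, and F-5 present → E-50 forms (Rx 9).
L-13 and D-69 present → F-7 forms (Rx 10).
F-7 and F-5 present → L-57 forms (Rx 1).
L-57 and E-50 present → P-60 forms (Rx 4).
P-60: reached.
Q-51 would need B-64 (Rx 8), but B-64 never forms.
L-57: reached.
E-50: reached.
S-45 would need A-72, F-7, and D-69 (Rx 6), but A-72 never forms.
X-52 would need Q-51 (Rx 5), but Q-51 never forms.
Reached: P-60, L-57, and E-50 — 3 of the 6.

3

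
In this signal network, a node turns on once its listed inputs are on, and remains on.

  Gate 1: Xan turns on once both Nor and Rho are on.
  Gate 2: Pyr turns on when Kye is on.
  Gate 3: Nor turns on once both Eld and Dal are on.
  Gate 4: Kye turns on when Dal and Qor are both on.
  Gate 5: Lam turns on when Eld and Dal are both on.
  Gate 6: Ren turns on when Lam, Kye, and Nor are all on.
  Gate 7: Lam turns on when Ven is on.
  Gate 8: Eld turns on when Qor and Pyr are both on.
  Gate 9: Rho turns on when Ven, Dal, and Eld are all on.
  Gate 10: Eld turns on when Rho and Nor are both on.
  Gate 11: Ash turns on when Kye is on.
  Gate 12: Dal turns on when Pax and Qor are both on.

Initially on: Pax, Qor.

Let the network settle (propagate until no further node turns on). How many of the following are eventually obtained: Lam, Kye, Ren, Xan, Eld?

Gate 12: Pax and Qor on → Dal on.
Gate 4: Dal and Qor on → Kye on.
Gate 2: Kye on → Pyr on.
Gate 8: Qor and Pyr on → Eld on.
Eld and Dal are on, so Nor turns on (Gate 3).
Eld and Dal are on, so Lam turns on (Gate 5).
Lam, Kye, and Nor are on, so Ren turns on (Gate 6).
Lam: reached.
Kye: reached.
Ren: reached.
Xan would need Nor and Rho (Gate 1), but Rho never turns on.
Eld: reached.
Reached: Lam, Kye, Ren, and Eld — 4 of the 5.

4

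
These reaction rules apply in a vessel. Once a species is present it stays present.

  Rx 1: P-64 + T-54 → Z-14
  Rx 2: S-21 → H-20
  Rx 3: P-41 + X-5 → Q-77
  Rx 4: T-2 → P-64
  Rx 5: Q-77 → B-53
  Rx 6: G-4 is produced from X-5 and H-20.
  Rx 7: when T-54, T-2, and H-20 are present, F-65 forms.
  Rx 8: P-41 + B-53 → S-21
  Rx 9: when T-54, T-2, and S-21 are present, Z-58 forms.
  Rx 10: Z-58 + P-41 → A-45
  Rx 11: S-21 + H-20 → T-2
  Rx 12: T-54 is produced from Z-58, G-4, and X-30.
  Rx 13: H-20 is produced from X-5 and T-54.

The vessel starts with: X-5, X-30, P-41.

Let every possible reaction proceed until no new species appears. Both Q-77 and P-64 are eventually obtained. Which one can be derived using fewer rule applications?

Q-77

Q-77: P-41 and X-5 present → Q-77 forms (Rx 3). [1 rule application]
P-64: P-41 and X-5 present → Q-77 forms (Rx 3). Q-77 present → B-53 forms (Rx 5). P-41 and B-53 present → S-21 forms (Rx 8). S-21 present → H-20 forms (Rx 2). S-21 and H-20 present → T-2 forms (Rx 11). T-2 present → P-64 forms (Rx 4). [6 rule applications]
Q-77 needs fewer.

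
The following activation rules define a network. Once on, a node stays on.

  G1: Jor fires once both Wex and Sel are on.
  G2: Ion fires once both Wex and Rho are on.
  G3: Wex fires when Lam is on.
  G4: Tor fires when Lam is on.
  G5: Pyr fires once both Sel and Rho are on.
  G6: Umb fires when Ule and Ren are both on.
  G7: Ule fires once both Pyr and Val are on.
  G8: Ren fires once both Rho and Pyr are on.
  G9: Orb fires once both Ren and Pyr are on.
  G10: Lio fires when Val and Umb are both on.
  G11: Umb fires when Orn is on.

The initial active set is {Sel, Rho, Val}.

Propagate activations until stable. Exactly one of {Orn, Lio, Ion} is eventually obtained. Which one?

G5: Sel and Rho on → Pyr on.
G8: Rho and Pyr on → Ren on.
G7: Pyr and Val on → Ule on.
G6: Ule and Ren on → Umb on.
Val and Umb are on, so Lio fires (G10).
Ion would need Wex and Rho (G2), but Wex never turns on. No rule produces Orn, and it is not given.

Lio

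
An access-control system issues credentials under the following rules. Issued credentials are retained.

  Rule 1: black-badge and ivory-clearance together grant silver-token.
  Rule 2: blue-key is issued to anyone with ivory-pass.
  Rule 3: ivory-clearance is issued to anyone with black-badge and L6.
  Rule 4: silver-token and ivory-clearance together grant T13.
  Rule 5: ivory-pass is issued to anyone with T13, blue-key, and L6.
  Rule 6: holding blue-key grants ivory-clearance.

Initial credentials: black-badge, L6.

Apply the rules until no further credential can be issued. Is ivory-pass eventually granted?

ivory-pass would need T13, blue-key, and L6 (Rule 5), but blue-key is never granted.

No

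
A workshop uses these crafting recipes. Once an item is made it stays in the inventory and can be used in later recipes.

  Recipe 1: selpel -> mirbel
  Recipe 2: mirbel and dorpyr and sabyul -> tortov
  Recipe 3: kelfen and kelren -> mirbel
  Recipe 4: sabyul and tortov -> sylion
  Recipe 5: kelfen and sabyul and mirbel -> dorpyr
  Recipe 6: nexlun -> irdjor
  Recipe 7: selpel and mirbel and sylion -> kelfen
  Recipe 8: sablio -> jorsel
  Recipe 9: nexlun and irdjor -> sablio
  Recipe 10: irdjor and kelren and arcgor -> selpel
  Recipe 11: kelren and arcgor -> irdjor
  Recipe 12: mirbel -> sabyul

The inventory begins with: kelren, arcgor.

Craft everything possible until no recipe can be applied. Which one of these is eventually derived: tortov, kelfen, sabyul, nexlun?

sabyul

Using Recipe 11, kelren and arcgor make irdjor.
Using Recipe 10, irdjor, kelren, and arcgor make selpel.
selpel -> mirbel (Recipe 1).
Using Recipe 12, mirbel makes sabyul.
kelfen would need selpel, mirbel, and sylion (Recipe 7), but sylion is never obtained. tortov would need mirbel, dorpyr, and sabyul (Recipe 2), but dorpyr is never obtained. No rule produces nexlun, and it is not given.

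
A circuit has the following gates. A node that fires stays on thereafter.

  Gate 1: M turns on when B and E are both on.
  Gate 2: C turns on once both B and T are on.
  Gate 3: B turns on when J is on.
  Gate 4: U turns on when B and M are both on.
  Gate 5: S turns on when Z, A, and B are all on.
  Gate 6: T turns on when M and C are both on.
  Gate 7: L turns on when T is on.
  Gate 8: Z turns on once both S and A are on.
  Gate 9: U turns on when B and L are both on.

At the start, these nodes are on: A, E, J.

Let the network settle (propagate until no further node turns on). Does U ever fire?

Yes

Gate 3: J on → B on.
Gate 1: B and E on → M on.
Gate 4: B and M on → U on.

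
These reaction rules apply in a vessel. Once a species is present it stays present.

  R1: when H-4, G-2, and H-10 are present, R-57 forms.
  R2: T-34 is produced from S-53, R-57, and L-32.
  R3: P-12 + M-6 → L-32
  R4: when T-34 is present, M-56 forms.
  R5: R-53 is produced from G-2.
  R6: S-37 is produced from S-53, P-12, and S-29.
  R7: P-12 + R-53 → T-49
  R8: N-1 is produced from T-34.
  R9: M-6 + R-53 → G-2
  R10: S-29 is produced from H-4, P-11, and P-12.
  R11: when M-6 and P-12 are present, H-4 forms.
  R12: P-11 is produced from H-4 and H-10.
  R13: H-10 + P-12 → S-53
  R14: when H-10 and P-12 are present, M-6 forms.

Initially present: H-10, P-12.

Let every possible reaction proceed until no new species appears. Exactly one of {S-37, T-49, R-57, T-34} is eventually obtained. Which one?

H-10 and P-12 present → M-6 forms (R14).
H-10 and P-12 present → S-53 forms (R13).
M-6 and P-12 present → H-4 forms (R11).
H-4 and H-10 present → P-11 forms (R12).
H-4, P-11, and P-12 present → S-29 forms (R10).
S-53, P-12, and S-29 present → S-37 forms (R6).
R-57 would need H-4, G-2, and H-10 (R1), but G-2 never forms. T-49 would need P-12 and R-53 (R7), but R-53 never forms. T-34 would need S-53, R-57, and L-32 (R2), but R-57 never forms.

S-37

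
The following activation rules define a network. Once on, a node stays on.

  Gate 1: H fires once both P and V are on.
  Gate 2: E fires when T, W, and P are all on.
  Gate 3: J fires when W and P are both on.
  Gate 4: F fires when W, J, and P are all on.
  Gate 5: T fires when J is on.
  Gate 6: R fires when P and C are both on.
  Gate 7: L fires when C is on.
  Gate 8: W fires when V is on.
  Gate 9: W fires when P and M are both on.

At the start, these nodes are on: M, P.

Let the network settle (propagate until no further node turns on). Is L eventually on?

L would need C (Gate 7), but C never turns on.

No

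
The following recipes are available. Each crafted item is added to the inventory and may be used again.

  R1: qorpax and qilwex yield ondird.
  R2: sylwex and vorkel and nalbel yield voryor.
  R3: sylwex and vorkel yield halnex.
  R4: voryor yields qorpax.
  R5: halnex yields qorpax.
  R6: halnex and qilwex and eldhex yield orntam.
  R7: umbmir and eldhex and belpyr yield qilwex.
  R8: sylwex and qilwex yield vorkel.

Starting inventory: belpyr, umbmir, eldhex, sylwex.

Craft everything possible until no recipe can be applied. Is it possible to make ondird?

umbmir and eldhex and belpyr → qilwex (R7).
Using R8, sylwex and qilwex make vorkel.
sylwex and vorkel → halnex (R3).
halnex → qorpax (R5).
Using R1, qorpax and qilwex make ondird.

Yes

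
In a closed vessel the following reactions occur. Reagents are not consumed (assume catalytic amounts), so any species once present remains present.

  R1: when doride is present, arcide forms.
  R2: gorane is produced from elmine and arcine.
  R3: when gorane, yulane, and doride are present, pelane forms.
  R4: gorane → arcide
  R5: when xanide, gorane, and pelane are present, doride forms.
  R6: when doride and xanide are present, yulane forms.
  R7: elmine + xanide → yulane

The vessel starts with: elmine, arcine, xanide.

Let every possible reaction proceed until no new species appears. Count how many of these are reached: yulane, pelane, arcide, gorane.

elmine and xanide present → yulane forms (R7).
elmine and arcine present → gorane forms (R2).
gorane present → arcide forms (R4).
yulane: reached.
pelane would need gorane, yulane, and doride (R3), but doride never forms.
arcide: reached.
gorane: reached.
Reached: yulane, arcide, and gorane — 3 of the 4.

3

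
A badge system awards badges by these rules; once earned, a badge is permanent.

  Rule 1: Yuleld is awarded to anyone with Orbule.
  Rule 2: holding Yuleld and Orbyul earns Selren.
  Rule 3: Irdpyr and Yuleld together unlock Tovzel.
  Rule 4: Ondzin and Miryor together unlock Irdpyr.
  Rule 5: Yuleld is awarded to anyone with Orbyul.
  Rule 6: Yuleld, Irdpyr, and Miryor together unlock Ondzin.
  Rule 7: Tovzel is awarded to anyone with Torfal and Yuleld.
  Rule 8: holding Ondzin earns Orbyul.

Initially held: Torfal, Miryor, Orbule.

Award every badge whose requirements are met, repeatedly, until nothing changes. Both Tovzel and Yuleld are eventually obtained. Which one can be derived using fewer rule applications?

Yuleld

Yuleld: With Orbule, Yuleld is earned (Rule 1). [1 rule application]
Tovzel: With Orbule, Yuleld is earned (Rule 1). With Torfal and Yuleld, Tovzel is earned (Rule 7). [2 rule applications]
Yuleld needs fewer.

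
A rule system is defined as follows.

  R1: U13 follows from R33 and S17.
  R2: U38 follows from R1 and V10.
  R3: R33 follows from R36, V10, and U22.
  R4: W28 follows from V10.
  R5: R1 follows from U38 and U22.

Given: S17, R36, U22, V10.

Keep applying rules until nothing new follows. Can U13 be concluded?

R36, V10, and U22 hold, so R33 follows (R3).
From R33 and S17, R1 gives U13.

Yes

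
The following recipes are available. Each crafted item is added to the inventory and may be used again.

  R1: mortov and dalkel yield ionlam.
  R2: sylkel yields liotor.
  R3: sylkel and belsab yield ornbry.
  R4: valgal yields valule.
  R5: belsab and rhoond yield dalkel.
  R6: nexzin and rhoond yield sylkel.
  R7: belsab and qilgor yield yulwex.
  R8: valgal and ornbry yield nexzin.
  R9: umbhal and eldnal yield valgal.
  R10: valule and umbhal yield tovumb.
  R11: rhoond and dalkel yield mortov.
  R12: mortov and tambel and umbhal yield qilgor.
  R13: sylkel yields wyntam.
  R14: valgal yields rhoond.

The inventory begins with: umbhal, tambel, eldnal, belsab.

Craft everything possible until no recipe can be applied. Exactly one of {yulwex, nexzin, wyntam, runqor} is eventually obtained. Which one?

yulwex

umbhal and eldnal → valgal (R9).
Using R14, valgal makes rhoond.
Using R5, belsab and rhoond make dalkel.
Using R11, rhoond and dalkel make mortov.
Using R12, mortov, tambel, and umbhal make qilgor.
belsab and qilgor → yulwex (R7).
nexzin would need valgal and ornbry (R8), but ornbry is never obtained. wyntam would need sylkel (R13), but sylkel is never obtained. No rule produces runqor, and it is not given.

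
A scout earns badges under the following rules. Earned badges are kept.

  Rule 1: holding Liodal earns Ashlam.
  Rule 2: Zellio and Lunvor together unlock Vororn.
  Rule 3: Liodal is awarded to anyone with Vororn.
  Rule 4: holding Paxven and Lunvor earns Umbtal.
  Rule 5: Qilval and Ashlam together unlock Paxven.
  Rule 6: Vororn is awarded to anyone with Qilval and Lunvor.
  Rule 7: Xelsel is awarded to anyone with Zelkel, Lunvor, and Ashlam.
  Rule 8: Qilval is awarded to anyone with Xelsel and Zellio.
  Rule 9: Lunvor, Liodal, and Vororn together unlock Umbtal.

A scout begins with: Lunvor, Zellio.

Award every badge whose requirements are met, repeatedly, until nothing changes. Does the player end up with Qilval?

Qilval would need Xelsel and Zellio (Rule 8), but Xelsel is never earned.

No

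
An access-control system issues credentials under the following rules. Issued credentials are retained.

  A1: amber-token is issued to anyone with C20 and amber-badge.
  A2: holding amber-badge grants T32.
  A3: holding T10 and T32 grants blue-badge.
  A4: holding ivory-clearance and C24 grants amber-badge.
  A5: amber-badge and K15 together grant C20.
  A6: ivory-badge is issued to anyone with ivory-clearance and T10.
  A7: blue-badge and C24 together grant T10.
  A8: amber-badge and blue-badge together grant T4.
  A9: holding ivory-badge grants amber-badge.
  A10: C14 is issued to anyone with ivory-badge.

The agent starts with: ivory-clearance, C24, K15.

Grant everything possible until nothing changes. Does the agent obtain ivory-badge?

No

ivory-badge would need ivory-clearance and T10 (A6), but T10 is never granted.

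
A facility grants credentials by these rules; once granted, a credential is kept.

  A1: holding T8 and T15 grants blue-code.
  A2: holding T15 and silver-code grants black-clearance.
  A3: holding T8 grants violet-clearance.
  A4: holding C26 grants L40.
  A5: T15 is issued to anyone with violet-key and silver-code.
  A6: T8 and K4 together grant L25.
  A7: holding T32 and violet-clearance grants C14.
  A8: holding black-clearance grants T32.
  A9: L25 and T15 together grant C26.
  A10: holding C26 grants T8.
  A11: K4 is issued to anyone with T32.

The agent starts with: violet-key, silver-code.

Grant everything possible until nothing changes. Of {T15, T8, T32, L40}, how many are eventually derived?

Holding violet-key and silver-code grants T15 (A5).
Holding T15 and silver-code grants black-clearance (A2).
Holding black-clearance grants T32 (A8).
T15: reached.
T8 would need C26 (A10), but C26 is never granted.
T32: reached.
L40 would need C26 (A4), but C26 is never granted.
Reached: T15 and T32 — 2 of the 4.

2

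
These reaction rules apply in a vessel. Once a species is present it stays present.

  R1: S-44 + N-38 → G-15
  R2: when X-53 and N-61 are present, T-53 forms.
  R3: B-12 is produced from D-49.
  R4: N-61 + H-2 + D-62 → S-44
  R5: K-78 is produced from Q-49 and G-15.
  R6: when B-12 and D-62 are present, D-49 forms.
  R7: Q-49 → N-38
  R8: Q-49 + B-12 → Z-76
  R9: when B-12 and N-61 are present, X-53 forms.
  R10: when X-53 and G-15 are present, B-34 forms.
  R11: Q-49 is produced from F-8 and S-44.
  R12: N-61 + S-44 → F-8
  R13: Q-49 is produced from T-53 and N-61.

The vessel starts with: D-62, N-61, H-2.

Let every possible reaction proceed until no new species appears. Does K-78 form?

N-61, H-2, and D-62 present → S-44 forms (R4).
N-61 and S-44 present → F-8 forms (R12).
F-8 and S-44 present → Q-49 forms (R11).
Q-49 present → N-38 forms (R7).
S-44 and N-38 present → G-15 forms (R1).
Q-49 and G-15 present → K-78 forms (R5).

Yes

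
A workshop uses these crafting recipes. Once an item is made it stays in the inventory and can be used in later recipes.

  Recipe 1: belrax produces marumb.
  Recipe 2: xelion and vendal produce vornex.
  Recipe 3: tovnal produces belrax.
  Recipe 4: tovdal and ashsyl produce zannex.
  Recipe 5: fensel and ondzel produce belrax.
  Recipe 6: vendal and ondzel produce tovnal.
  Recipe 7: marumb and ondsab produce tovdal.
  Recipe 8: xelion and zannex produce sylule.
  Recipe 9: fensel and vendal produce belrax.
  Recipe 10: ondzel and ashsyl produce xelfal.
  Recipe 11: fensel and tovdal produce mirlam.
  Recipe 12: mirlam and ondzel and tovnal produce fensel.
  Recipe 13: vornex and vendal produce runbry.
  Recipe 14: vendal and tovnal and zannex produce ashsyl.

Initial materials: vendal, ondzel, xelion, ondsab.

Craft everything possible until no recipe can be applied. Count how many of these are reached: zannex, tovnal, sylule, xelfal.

vendal and ondzel → tovnal (Recipe 6).
zannex would need tovdal and ashsyl (Recipe 4), but ashsyl is never obtained.
tovnal: reached.
sylule would need xelion and zannex (Recipe 8), but zannex is never obtained.
xelfal would need ondzel and ashsyl (Recipe 10), but ashsyl is never obtained.
Reached: tovnal — 1 of the 4.

1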